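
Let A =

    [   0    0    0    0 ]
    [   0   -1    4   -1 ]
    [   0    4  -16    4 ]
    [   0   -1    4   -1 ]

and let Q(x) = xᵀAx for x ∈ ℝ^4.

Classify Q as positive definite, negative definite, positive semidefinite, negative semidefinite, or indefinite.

negative semidefinite

Symmetric row and column elimination reduces A to a congruent diagonal form with pivots 0, -1, 0, 0.
Counting signs: 1 negative, 3 zero.
Hence Q is negative semidefinite.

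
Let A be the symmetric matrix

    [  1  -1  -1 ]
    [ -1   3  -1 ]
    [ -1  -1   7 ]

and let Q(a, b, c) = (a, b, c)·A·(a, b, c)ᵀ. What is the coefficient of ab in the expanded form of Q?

The coefficient of ab is A[1,2] + A[2,1] = 2·(-1) = -2.

-2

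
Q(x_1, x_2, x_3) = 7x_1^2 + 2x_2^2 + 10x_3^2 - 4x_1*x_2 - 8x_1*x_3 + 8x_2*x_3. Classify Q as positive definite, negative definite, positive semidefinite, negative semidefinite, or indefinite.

The symmetric matrix of Q is A = [[7, -2, -4], [-2, 2, 4], [-4, 4, 10]].
Leading principal minors: Δ_1 = 7, Δ_2 = 10, Δ_3 = 20.
All leading principal minors are positive, so by Sylvester's criterion Q is positive definite.

positive definite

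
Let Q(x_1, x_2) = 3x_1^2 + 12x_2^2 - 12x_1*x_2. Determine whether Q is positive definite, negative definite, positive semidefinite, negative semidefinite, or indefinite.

The symmetric matrix is A = [[3, -6], [-6, 12]].
Congruent diagonalization of A (simultaneous row and column reduction) yields pivots 3, 0.
So there are 1 positive, 1 zero pivots.
Hence Q is positive semidefinite.

positive semidefinite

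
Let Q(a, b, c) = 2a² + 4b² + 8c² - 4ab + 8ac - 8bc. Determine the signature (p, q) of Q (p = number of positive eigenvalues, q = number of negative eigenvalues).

Write A = [[2, -2, 4], [-2, 4, -4], [4, -4, 8]].
Applying the same elementary operations to the rows and columns of A produces a congruent diagonal matrix with entries 2, 2, 0.
So there are 2 positive, 1 zero pivots.

(2, 0)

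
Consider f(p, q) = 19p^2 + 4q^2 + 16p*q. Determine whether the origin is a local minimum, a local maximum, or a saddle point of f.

local minimum

The Hessian at the origin is H = [[38, 16], [16, 8]].
det H = 38·8 − (16)² = 48 > 0 and H[1,1] = 38 > 0, so H is positive definite.
Therefore the origin is a local minimum.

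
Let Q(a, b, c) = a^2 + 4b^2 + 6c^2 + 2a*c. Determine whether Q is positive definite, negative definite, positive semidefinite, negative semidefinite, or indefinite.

The symmetric matrix of Q is A = [[1, 0, 1], [0, 4, 0], [1, 0, 6]].
Leading principal minors: Δ_1 = 1, Δ_2 = 4, Δ_3 = 20.
All leading principal minors are positive, so by Sylvester's criterion Q is positive definite.

positive definite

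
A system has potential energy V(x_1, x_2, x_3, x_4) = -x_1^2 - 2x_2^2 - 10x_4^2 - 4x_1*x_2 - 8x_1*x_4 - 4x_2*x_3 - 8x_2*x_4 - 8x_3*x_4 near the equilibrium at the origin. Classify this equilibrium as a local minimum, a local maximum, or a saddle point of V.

The Hessian at the origin is H = [[-2, -4, 0, -8], [-4, -4, -4, -8], [0, -4, 0, -8], [-8, -8, -8, -20]].
Congruent diagonalization of H (simultaneous row and column reduction) yields pivots -2, 4, -4, -4.
So there are 1 positive, 3 negative pivots.
H is indefinite, so the origin is a saddle point.

saddle point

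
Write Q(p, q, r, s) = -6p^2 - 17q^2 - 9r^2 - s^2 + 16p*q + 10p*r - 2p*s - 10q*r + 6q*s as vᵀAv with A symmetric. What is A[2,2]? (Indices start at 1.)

The coefficient of q^2 in Q is -17, and that is exactly A[2,2].

-17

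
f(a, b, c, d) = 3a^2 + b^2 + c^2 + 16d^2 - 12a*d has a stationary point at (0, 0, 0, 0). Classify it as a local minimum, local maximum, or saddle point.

The Hessian at the origin is H = [[6, 0, 0, -12], [0, 2, 0, 0], [0, 0, 2, 0], [-12, 0, 0, 32]].
Symmetric row and column elimination reduces H to a congruent diagonal form with pivots 6, 2, 2, 8.
So there are 4 positive pivots.
H is positive definite, so the origin is a strict local minimum.

local minimum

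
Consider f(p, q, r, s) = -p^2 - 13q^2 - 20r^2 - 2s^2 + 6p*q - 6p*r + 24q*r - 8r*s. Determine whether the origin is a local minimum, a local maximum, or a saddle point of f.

local maximum

The Hessian at the origin is H = [[-2, 6, -6, 0], [6, -26, 24, 0], [-6, 24, -40, -8], [0, 0, -8, -4]].
An LDLᵀ factorisation of H has diagonal entries -2, -8, -35/2, -12/35.
Counting signs: 4 negative.
H is negative definite, so the origin is a strict local maximum.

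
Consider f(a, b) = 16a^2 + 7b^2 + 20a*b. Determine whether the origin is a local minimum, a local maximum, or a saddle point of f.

The Hessian at the origin is H = [[32, 20], [20, 14]].
det H = 32·14 − (20)² = 48 > 0 and H[1,1] = 32 > 0, so H is positive definite.
Therefore the origin is a local minimum.

local minimum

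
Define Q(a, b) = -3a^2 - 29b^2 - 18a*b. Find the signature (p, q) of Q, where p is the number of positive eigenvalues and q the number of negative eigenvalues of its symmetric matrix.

(0, 2)

The symmetric matrix is A = [[-3, -9], [-9, -29]].
Row-reducing A symmetrically gives the diagonal entries -3, -2.
So there are 2 negative pivots.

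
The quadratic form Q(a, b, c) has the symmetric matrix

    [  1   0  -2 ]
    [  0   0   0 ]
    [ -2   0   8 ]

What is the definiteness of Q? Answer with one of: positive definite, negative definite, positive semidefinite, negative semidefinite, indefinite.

positive semidefinite

Symmetric row and column elimination reduces A to a congruent diagonal form with pivots 1, 0, 4.
Counting signs: 2 positive, 1 zero.
Hence Q is positive semidefinite.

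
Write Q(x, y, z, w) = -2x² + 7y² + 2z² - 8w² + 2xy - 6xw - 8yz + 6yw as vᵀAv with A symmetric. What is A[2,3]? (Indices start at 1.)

-4

The coefficient of y·z in Q is -8. For a symmetric A this equals A[2,3] + A[3,2] = 2·A[2,3].
So A[2,3] = -8/2 = -4.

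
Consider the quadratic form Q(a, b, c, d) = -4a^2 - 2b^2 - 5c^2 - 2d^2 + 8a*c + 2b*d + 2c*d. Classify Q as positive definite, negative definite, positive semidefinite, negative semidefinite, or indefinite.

negative definite

The symmetric matrix is A = [[-4, 0, 4, 0], [0, -2, 0, 1], [4, 0, -5, 1], [0, 1, 1, -2]].
An LDLᵀ factorisation of A has diagonal entries -4, -2, -1, -1/2.
Counting signs: 4 negative.
Hence Q is negative definite.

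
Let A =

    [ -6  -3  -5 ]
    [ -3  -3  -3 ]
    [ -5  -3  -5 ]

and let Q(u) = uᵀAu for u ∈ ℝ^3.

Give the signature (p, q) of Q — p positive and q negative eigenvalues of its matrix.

An LDLᵀ factorisation of A has diagonal entries -6, -3/2, -2/3.
Counting signs: 3 negative.

(0, 3)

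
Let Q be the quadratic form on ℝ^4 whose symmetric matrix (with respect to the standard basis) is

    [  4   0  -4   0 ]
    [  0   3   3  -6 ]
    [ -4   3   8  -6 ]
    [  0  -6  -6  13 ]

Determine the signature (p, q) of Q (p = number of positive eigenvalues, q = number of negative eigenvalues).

Congruent diagonalization of A (simultaneous row and column reduction) yields pivots 4, 3, 1, 1.
Counting signs: 4 positive.

(4, 0)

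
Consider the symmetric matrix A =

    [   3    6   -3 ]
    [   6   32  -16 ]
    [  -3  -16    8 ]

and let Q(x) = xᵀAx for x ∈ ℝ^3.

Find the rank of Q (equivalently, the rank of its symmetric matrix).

Row-reducing A symmetrically gives the diagonal entries 3, 20, 0.
So there are 2 positive, 1 zero pivots.
The rank is the number of nonzero pivots: 2.

2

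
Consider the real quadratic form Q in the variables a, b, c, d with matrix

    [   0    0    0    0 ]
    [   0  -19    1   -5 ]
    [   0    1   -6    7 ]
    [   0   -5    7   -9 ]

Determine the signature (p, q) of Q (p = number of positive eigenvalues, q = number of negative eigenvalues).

(0, 3)

Symmetric row and column elimination reduces A to a congruent diagonal form with pivots 0, -19, -113/19, -6/113.
So there are 3 negative, 1 zero pivots.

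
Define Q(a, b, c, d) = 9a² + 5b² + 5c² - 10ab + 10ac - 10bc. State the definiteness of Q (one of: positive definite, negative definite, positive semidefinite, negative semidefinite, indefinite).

positive semidefinite

Write A = [[9, -5, 5, 0], [-5, 5, -5, 0], [5, -5, 5, 0], [0, 0, 0, 0]].
Applying the same elementary operations to the rows and columns of A produces a congruent diagonal matrix with entries 9, 20/9, 0, 0.
That gives 2 positive, 2 zero pivots.
Hence Q is positive semidefinite.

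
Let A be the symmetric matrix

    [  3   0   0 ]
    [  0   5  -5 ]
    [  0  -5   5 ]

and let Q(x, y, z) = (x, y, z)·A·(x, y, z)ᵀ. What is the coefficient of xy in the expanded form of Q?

The coefficient of xy is A[1,2] + A[2,1] = 2·0 = 0.

0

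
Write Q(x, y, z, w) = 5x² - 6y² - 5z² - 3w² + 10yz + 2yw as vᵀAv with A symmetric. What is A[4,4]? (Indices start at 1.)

-3

The coefficient of w² in Q is -3, and that is exactly A[4,4].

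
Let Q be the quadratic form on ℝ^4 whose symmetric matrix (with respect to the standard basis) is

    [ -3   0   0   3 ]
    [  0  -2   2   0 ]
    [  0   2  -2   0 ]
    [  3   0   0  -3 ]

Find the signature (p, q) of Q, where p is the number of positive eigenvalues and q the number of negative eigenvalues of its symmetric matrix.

(0, 2)

Symmetric row and column elimination reduces A to a congruent diagonal form with pivots -3, -2, 0, 0.
That gives 2 negative, 2 zero pivots.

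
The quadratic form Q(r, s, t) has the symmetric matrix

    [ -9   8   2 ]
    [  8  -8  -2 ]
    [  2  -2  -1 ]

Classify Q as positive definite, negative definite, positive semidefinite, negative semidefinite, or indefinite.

Leading principal minors: Δ_1 = -9, Δ_2 = 8, Δ_3 = -4.
The signs alternate starting with Δ_1 < 0, so by Sylvester's criterion Q is negative definite.

negative definite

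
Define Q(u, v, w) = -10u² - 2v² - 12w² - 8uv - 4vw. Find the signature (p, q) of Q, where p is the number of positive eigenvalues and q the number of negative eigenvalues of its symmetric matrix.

(0, 3)

The associated matrix is A = [[-10, -4, 0], [-4, -2, -2], [0, -2, -12]].
Applying the same elementary operations to the rows and columns of A produces a congruent diagonal matrix with entries -10, -2/5, -2.
So there are 3 negative pivots.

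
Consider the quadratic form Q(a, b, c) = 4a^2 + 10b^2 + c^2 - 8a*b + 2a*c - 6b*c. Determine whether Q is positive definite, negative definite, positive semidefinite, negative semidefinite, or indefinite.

The symmetric matrix of Q is A = [[4, -4, 1], [-4, 10, -3], [1, -3, 1]].
Leading principal minors: Δ_1 = 4, Δ_2 = 24, Δ_3 = 2.
All leading principal minors are positive, so by Sylvester's criterion Q is positive definite.

positive definite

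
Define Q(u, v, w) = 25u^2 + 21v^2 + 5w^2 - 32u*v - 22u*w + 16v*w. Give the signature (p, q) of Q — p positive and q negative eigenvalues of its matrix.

(3, 0)

The associated matrix is A = [[25, -16, -11], [-16, 21, 8], [-11, 8, 5]].
An LDLᵀ factorisation of A has diagonal entries 25, 269/25, 20/269.
Counting signs: 3 positive.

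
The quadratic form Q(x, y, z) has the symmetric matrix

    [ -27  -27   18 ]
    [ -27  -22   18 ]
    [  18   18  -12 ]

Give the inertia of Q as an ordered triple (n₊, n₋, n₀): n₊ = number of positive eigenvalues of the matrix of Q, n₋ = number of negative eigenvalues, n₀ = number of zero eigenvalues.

(1, 1, 1)

Row-reducing A symmetrically gives the diagonal entries -27, 5, 0.
So there are 1 positive, 1 negative, 1 zero pivots.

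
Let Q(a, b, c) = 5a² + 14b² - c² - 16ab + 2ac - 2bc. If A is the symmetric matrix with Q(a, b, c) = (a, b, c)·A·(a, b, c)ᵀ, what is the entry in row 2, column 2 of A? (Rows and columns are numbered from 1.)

The coefficient of b² in Q is 14, and that is exactly A[2,2].

14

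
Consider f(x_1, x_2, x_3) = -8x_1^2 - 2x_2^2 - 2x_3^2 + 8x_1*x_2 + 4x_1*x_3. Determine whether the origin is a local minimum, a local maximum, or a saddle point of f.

The Hessian at the origin is H = [[-16, 8, 4], [8, -4, 0], [4, 0, -4]].
H is indefinite, so the origin is a saddle point.

saddle point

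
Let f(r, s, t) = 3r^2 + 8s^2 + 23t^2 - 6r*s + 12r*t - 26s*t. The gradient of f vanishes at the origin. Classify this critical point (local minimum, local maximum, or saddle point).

local minimum

The Hessian at the origin is H = [[6, -6, 12], [-6, 16, -26], [12, -26, 46]].
Applying the same elementary operations to the rows and columns of H produces a congruent diagonal matrix with entries 6, 10, 12/5.
That gives 3 positive pivots.
H is positive definite, so the origin is a strict local minimum.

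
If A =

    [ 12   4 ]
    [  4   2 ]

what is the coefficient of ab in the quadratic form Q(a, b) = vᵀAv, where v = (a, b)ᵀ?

8

The coefficient of ab is A[1,2] + A[2,1] = 2·4 = 8.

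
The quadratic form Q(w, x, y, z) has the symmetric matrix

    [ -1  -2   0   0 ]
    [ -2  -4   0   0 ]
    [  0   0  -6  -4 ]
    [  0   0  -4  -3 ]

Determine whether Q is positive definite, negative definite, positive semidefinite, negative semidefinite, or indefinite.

negative semidefinite

Row-reducing A symmetrically gives the diagonal entries -1, 0, -6, -1/3.
Counting signs: 3 negative, 1 zero.
Hence Q is negative semidefinite.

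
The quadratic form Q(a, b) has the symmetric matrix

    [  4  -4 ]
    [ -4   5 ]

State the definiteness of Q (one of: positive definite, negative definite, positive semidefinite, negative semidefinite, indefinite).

positive definite

Leading principal minors: Δ_1 = 4, Δ_2 = 4.
All leading principal minors are positive, so by Sylvester's criterion Q is positive definite.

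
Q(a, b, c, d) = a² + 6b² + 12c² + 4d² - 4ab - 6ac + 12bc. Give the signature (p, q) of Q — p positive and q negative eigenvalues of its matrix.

(4, 0)

The symmetric matrix is A = [[1, -2, -3, 0], [-2, 6, 6, 0], [-3, 6, 12, 0], [0, 0, 0, 4]].
Congruent diagonalization of A (simultaneous row and column reduction) yields pivots 1, 2, 3, 4.
So there are 4 positive pivots.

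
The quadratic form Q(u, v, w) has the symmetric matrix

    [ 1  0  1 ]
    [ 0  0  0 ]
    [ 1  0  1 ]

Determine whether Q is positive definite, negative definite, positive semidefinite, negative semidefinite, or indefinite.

Symmetric row and column elimination reduces A to a congruent diagonal form with pivots 1, 0, 0.
So there are 1 positive, 2 zero pivots.
Hence Q is positive semidefinite.

positive semidefinite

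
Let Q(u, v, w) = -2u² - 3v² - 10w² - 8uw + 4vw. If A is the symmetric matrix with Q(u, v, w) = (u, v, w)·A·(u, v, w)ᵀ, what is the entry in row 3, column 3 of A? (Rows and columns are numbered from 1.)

The coefficient of w² in Q is -10, and that is exactly A[3,3].

-10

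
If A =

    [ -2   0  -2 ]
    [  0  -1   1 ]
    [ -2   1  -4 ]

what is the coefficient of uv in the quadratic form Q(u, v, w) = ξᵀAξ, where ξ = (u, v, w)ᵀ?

0

The coefficient of uv is A[1,2] + A[2,1] = 2·0 = 0.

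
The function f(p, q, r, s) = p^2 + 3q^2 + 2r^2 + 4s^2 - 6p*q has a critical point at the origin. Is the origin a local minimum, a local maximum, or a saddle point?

saddle point

The Hessian at the origin is H = [[2, -6, 0, 0], [-6, 6, 0, 0], [0, 0, 4, 0], [0, 0, 0, 8]].
Applying the same elementary operations to the rows and columns of H produces a congruent diagonal matrix with entries 2, -12, 4, 8.
Counting signs: 3 positive, 1 negative.
H is indefinite, so the origin is a saddle point.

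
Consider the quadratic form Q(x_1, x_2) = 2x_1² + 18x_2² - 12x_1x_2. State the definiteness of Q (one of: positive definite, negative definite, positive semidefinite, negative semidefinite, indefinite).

positive semidefinite

Write A = [[2, -6], [-6, 18]].
Congruent diagonalization of A (simultaneous row and column reduction) yields pivots 2, 0.
That gives 1 positive, 1 zero pivots.
Hence Q is positive semidefinite.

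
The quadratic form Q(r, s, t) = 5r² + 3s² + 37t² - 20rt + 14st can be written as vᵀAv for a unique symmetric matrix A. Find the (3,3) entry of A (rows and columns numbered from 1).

The coefficient of t² in Q is 37, and that is exactly A[3,3].

37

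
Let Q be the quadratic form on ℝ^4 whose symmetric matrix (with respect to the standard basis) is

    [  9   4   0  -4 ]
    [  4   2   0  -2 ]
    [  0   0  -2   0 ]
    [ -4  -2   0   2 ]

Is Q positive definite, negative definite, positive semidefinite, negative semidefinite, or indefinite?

Symmetric row and column elimination reduces A to a congruent diagonal form with pivots 9, 2/9, -2, 0.
That gives 2 positive, 1 negative, 1 zero pivots.
Hence Q is indefinite.

indefinite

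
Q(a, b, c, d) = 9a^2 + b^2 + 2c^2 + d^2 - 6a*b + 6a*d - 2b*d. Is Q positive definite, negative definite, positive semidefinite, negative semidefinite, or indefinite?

The associated matrix is A = [[9, -3, 0, 3], [-3, 1, 0, -1], [0, 0, 2, 0], [3, -1, 0, 1]].
Congruent diagonalization of A (simultaneous row and column reduction) yields pivots 9, 0, 2, 0.
So there are 2 positive, 2 zero pivots.
Hence Q is positive semidefinite.

positive semidefinite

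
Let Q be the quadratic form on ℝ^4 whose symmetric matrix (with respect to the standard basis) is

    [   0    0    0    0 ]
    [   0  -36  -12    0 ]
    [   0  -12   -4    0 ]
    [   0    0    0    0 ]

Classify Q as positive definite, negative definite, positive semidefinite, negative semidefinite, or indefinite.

negative semidefinite

Applying the same elementary operations to the rows and columns of A produces a congruent diagonal matrix with entries 0, -36, 0, 0.
So there are 1 negative, 3 zero pivots.
Hence Q is negative semidefinite.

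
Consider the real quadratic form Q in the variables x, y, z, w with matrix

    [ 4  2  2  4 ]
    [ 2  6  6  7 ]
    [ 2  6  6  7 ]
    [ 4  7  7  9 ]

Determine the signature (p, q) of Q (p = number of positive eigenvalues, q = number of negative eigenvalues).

Congruent diagonalization of A (simultaneous row and column reduction) yields pivots 4, 5, 0, 0.
Counting signs: 2 positive, 2 zero.

(2, 0)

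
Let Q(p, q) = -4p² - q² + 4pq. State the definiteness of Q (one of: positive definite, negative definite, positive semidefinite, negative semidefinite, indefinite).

The symmetric matrix of Q is [[-4, 2], [2, -1]].
For the 2×2 matrix [[-4, 2], [2, -1]]: det = -4·-1 − (2)² = 0, trace = -5.
det = 0 so one eigenvalue is zero; the form is semidefinite with the sign of the trace.

negative semidefinite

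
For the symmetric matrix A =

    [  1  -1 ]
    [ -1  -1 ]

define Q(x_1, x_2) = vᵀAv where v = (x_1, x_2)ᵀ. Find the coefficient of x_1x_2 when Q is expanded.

The coefficient of x_1x_2 is A[1,2] + A[2,1] = 2·(-1) = -2.

-2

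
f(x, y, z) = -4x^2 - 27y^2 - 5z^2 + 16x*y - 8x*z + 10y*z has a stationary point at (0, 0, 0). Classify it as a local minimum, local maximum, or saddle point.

The Hessian at the origin is H = [[-8, 16, -8], [16, -54, 10], [-8, 10, -10]].
Applying the same elementary operations to the rows and columns of H produces a congruent diagonal matrix with entries -8, -22, -4/11.
So there are 3 negative pivots.
H is negative definite, so the origin is a strict local maximum.

local maximum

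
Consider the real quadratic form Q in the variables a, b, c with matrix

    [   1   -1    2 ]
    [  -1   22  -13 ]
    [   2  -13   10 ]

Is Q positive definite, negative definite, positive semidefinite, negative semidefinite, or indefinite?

Symmetric row and column elimination reduces A to a congruent diagonal form with pivots 1, 21, 5/21.
That gives 3 positive pivots.
Hence Q is positive definite.

positive definite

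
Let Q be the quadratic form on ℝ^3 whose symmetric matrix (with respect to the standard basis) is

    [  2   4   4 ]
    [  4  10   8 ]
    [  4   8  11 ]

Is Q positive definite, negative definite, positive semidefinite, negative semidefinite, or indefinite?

Leading principal minors: Δ_1 = 2, Δ_2 = 4, Δ_3 = 12.
All leading principal minors are positive, so by Sylvester's criterion Q is positive definite.

positive definite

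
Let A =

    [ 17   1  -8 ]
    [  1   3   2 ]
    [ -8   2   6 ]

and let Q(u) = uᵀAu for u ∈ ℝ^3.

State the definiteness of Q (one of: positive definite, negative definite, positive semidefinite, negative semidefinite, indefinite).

Congruent diagonalization of A (simultaneous row and column reduction) yields pivots 17, 50/17, 4/25.
So there are 3 positive pivots.
Hence Q is positive definite.

positive definite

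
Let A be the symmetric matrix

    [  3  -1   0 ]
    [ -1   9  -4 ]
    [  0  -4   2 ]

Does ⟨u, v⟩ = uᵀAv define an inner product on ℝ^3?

yes

Leading principal minors: Δ_1 = 3, Δ_2 = 26, Δ_3 = 4.
All leading principal minors are positive, so by Sylvester's criterion Q is positive definite.
⟨·,·⟩ is an inner product exactly when A is positive definite.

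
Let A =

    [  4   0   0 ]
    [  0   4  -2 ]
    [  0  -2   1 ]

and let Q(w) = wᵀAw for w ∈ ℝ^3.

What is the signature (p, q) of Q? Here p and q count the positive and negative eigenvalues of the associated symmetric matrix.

(2, 0)

Applying the same elementary operations to the rows and columns of A produces a congruent diagonal matrix with entries 4, 4, 0.
That gives 2 positive, 1 zero pivots.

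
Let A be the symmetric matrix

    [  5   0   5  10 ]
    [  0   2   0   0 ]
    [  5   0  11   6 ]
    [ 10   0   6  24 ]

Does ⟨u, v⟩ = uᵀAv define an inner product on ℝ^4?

yes

Leading principal minors: Δ_1 = 5, Δ_2 = 10, Δ_3 = 60, Δ_4 = 80.
All leading principal minors are positive, so by Sylvester's criterion Q is positive definite.
⟨·,·⟩ is an inner product exactly when A is positive definite.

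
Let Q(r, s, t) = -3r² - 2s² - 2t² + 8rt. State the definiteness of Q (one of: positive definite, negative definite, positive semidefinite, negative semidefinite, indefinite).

indefinite

The associated matrix is A = [[-3, 0, 4], [0, -2, 0], [4, 0, -2]].
Applying the same elementary operations to the rows and columns of A produces a congruent diagonal matrix with entries -3, -2, 10/3.
So there are 1 positive, 2 negative pivots.
Hence Q is indefinite.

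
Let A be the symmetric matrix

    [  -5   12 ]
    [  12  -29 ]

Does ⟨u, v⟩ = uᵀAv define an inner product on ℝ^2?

no

Leading principal minors: Δ_1 = -5, Δ_2 = 1.
The signs alternate starting with Δ_1 < 0, so by Sylvester's criterion Q is negative definite.
⟨·,·⟩ is an inner product exactly when A is positive definite.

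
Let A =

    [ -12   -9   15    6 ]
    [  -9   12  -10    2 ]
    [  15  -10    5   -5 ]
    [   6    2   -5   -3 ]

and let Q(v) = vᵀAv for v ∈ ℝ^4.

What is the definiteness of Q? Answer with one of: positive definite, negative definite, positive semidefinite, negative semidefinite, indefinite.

Row-reducing A symmetrically gives the diagonal entries -12, 75/4, -1/3, 0.
So there are 1 positive, 2 negative, 1 zero pivots.
Hence Q is indefinite.

indefinite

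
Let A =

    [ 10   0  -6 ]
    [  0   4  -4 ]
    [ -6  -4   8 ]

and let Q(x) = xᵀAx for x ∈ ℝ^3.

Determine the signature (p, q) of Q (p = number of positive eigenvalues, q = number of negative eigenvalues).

Congruent diagonalization of A (simultaneous row and column reduction) yields pivots 10, 4, 2/5.
That gives 3 positive pivots.

(3, 0)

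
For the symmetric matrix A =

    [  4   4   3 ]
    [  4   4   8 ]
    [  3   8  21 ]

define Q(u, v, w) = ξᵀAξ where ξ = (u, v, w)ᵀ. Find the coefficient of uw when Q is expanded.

6

The coefficient of uw is A[1,3] + A[3,1] = 2·3 = 6.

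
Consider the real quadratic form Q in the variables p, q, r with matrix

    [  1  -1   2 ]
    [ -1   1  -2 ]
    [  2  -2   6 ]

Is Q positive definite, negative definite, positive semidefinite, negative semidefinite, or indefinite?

positive semidefinite

Symmetric row and column elimination reduces A to a congruent diagonal form with pivots 1, 0, 2.
That gives 2 positive, 1 zero pivots.
Hence Q is positive semidefinite.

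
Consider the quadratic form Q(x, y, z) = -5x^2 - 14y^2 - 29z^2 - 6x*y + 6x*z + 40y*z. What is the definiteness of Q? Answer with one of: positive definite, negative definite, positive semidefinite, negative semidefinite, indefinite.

negative definite

The symmetric matrix of Q is A = [[-5, -3, 3], [-3, -14, 20], [3, 20, -29]].
Leading principal minors: Δ_1 = -5, Δ_2 = 61, Δ_3 = -3.
The signs alternate starting with Δ_1 < 0, so by Sylvester's criterion Q is negative definite.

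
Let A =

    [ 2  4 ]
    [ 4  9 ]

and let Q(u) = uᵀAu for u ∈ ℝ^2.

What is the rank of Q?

2

Row-reducing A symmetrically gives the diagonal entries 2, 1.
That gives 2 positive pivots.
The rank is the number of nonzero pivots: 2.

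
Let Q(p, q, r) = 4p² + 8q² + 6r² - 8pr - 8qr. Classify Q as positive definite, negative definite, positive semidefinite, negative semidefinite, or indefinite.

The associated matrix is A = [[4, 0, -4], [0, 8, -4], [-4, -4, 6]].
Congruent diagonalization of A (simultaneous row and column reduction) yields pivots 4, 8, 0.
So there are 2 positive, 1 zero pivots.
Hence Q is positive semidefinite.

positive semidefinite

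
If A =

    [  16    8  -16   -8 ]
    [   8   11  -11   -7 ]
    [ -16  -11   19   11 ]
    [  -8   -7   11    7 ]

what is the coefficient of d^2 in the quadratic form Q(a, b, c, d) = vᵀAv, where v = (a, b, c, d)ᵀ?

7

The coefficient of d^2 is the diagonal entry A[4,4] = 7.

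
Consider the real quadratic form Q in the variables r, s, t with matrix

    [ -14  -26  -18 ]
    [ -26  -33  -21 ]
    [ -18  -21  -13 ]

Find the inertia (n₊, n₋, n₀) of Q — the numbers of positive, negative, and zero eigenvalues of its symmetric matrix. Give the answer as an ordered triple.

An LDLᵀ factorisation of A has diagonal entries -14, 107/7, 4/107.
That gives 2 positive, 1 negative pivots.

(2, 1, 0)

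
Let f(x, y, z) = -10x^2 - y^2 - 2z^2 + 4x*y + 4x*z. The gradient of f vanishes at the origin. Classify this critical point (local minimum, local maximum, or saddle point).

local maximum

The Hessian at the origin is H = [[-20, 4, 4], [4, -2, 0], [4, 0, -4]].
Symmetric row and column elimination reduces H to a congruent diagonal form with pivots -20, -6/5, -8/3.
That gives 3 negative pivots.
H is negative definite, so the origin is a strict local maximum.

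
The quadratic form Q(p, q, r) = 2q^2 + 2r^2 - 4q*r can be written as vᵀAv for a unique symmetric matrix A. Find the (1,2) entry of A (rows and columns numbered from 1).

The coefficient of p·q in Q is 0. For a symmetric A this equals A[1,2] + A[2,1] = 2·A[1,2].
So A[1,2] = 0/2 = 0.

0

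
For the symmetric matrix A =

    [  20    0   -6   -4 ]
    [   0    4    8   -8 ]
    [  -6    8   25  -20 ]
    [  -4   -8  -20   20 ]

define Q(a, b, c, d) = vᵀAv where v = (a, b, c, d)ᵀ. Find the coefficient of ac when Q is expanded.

-12

The coefficient of ac is A[1,3] + A[3,1] = 2·(-6) = -12.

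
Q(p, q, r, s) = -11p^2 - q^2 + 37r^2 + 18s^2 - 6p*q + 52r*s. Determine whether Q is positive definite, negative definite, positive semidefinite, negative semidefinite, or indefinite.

indefinite

The symmetric matrix is A = [[-11, -3, 0, 0], [-3, -1, 0, 0], [0, 0, 37, 26], [0, 0, 26, 18]].
Applying the same elementary operations to the rows and columns of A produces a congruent diagonal matrix with entries -11, -2/11, 37, -10/37.
That gives 1 positive, 3 negative pivots.
Hence Q is indefinite.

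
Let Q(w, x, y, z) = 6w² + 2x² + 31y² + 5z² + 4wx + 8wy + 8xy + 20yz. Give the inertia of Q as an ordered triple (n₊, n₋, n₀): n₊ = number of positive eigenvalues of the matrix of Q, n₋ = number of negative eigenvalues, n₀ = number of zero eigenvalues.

(4, 0, 0)

The symmetric matrix is A = [[6, 2, 4, 0], [2, 2, 4, 0], [4, 4, 31, 10], [0, 0, 10, 5]].
Symmetric row and column elimination reduces A to a congruent diagonal form with pivots 6, 4/3, 23, 15/23.
That gives 4 positive pivots.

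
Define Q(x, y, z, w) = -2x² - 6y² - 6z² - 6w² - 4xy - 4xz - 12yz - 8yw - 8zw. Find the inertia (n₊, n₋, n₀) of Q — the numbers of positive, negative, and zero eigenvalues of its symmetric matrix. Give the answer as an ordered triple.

(0, 3, 1)

The symmetric matrix is A = [[-2, -2, -2, 0], [-2, -6, -6, -4], [-2, -6, -6, -4], [0, -4, -4, -6]].
Row-reducing A symmetrically gives the diagonal entries -2, -4, 0, -2.
That gives 3 negative, 1 zero pivots.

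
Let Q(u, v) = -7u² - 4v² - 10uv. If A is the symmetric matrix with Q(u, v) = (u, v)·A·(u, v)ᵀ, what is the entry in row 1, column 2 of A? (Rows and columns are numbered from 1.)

-5

The coefficient of u·v in Q is -10. For a symmetric A this equals A[1,2] + A[2,1] = 2·A[1,2].
So A[1,2] = -10/2 = -5.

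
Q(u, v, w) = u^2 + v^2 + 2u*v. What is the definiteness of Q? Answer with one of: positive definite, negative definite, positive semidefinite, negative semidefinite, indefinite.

Write A = [[1, 1, 0], [1, 1, 0], [0, 0, 0]].
Congruent diagonalization of A (simultaneous row and column reduction) yields pivots 1, 0, 0.
So there are 1 positive, 2 zero pivots.
Hence Q is positive semidefinite.

positive semidefinite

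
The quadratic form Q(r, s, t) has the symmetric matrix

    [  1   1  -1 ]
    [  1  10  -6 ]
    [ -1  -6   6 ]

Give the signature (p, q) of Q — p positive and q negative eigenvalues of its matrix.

Congruent diagonalization of A (simultaneous row and column reduction) yields pivots 1, 9, 20/9.
So there are 3 positive pivots.

(3, 0)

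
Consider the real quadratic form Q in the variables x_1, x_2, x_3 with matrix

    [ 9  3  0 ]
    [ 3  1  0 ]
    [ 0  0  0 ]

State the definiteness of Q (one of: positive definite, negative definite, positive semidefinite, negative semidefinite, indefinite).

Congruent diagonalization of A (simultaneous row and column reduction) yields pivots 9, 0, 0.
So there are 1 positive, 2 zero pivots.
Hence Q is positive semidefinite.

positive semidefinite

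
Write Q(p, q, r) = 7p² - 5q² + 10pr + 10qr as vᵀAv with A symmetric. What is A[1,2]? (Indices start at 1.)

The coefficient of p·q in Q is 0. For a symmetric A this equals A[1,2] + A[2,1] = 2·A[1,2].
So A[1,2] = 0/2 = 0.

0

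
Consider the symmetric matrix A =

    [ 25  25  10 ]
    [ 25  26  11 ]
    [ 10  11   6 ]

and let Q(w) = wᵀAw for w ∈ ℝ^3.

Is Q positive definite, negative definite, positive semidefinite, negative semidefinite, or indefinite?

Applying the same elementary operations to the rows and columns of A produces a congruent diagonal matrix with entries 25, 1, 1.
Counting signs: 3 positive.
Hence Q is positive definite.

positive definite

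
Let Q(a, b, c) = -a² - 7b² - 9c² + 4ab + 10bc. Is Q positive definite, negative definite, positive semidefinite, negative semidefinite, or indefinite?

negative definite

The symmetric matrix of Q is A = [[-1, 2, 0], [2, -7, 5], [0, 5, -9]].
Leading principal minors: Δ_1 = -1, Δ_2 = 3, Δ_3 = -2.
The signs alternate starting with Δ_1 < 0, so by Sylvester's criterion Q is negative definite.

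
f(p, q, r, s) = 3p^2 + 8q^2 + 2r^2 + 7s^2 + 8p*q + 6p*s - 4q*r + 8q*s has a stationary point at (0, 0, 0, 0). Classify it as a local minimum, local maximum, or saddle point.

The Hessian at the origin is H = [[6, 8, 0, 6], [8, 16, -4, 8], [0, -4, 4, 0], [6, 8, 0, 14]].
Row-reducing H symmetrically gives the diagonal entries 6, 16/3, 1, 8.
That gives 4 positive pivots.
H is positive definite, so the origin is a strict local minimum.

local minimum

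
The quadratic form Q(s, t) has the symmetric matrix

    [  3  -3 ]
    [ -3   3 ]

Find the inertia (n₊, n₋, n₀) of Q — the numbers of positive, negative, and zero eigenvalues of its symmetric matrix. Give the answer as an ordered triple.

Symmetric row and column elimination reduces A to a congruent diagonal form with pivots 3, 0.
That gives 1 positive, 1 zero pivots.

(1, 0, 1)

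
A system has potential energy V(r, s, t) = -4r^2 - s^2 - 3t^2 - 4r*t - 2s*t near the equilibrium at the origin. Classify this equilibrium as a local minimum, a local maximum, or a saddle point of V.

local maximum

The Hessian at the origin is H = [[-8, 0, -4], [0, -2, -2], [-4, -2, -6]].
Row-reducing H symmetrically gives the diagonal entries -8, -2, -2.
That gives 3 negative pivots.
H is negative definite, so the origin is a strict local maximum.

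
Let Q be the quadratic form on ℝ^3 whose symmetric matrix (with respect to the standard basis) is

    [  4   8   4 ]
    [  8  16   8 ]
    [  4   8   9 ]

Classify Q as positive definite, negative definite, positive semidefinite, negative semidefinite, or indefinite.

Applying the same elementary operations to the rows and columns of A produces a congruent diagonal matrix with entries 4, 0, 5.
Counting signs: 2 positive, 1 zero.
Hence Q is positive semidefinite.

positive semidefinite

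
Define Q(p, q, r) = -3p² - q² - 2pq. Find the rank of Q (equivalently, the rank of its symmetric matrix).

The symmetric matrix is A = [[-3, -1, 0], [-1, -1, 0], [0, 0, 0]].
Congruent diagonalization of A (simultaneous row and column reduction) yields pivots -3, -2/3, 0.
So there are 2 negative, 1 zero pivots.
The rank is the number of nonzero pivots: 2.

2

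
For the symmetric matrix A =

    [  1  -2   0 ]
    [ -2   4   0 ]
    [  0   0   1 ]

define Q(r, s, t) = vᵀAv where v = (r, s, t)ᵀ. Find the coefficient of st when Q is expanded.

The coefficient of st is A[2,3] + A[3,2] = 2·0 = 0.

0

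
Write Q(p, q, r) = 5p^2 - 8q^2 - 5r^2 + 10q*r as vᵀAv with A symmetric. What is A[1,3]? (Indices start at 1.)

0

The coefficient of p·r in Q is 0. For a symmetric A this equals A[1,3] + A[3,1] = 2·A[1,3].
So A[1,3] = 0/2 = 0.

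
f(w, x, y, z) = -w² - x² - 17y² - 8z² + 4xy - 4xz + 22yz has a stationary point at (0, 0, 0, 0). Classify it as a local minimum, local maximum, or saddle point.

The Hessian at the origin is H = [[-2, 0, 0, 0], [0, -2, 4, -4], [0, 4, -34, 22], [0, -4, 22, -16]].
An LDLᵀ factorisation of H has diagonal entries -2, -2, -26, -6/13.
So there are 4 negative pivots.
H is negative definite, so the origin is a strict local maximum.

local maximum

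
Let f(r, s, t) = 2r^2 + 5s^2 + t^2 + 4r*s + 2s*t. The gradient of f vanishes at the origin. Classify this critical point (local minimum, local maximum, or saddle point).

local minimum

The Hessian at the origin is H = [[4, 4, 0], [4, 10, 2], [0, 2, 2]].
Congruent diagonalization of H (simultaneous row and column reduction) yields pivots 4, 6, 4/3.
Counting signs: 3 positive.
H is positive definite, so the origin is a strict local minimum.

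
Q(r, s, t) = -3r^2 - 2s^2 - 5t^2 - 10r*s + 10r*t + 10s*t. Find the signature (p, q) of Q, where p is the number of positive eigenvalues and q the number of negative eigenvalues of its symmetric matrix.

The symmetric matrix is A = [[-3, -5, 5], [-5, -2, 5], [5, 5, -5]].
Applying the same elementary operations to the rows and columns of A produces a congruent diagonal matrix with entries -3, 19/3, 30/19.
That gives 2 positive, 1 negative pivots.

(2, 1)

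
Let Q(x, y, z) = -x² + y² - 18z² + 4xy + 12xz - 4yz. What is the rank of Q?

3

The symmetric matrix is A = [[-1, 2, 6], [2, 1, -2], [6, -2, -18]].
Applying the same elementary operations to the rows and columns of A produces a congruent diagonal matrix with entries -1, 5, -2.
Counting signs: 1 positive, 2 negative.
The rank is the number of nonzero pivots: 3.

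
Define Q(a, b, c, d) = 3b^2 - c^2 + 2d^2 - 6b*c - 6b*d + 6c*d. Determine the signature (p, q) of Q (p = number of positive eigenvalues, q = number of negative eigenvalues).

(1, 2)

Write A = [[0, 0, 0, 0], [0, 3, -3, -3], [0, -3, -1, 3], [0, -3, 3, 2]].
Symmetric row and column elimination reduces A to a congruent diagonal form with pivots 0, 3, -4, -1.
So there are 1 positive, 2 negative, 1 zero pivots.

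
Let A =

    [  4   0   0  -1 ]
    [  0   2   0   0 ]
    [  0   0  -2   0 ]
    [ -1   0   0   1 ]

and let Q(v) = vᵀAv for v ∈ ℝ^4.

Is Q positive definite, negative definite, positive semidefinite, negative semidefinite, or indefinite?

indefinite

Congruent diagonalization of A (simultaneous row and column reduction) yields pivots 4, 2, -2, 3/4.
That gives 3 positive, 1 negative pivots.
Hence Q is indefinite.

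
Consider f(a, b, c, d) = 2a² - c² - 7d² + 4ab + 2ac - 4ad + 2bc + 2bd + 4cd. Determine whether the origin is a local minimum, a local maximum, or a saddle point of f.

saddle point

The Hessian at the origin is H = [[4, 4, 2, -4], [4, 0, 2, 2], [2, 2, -2, 4], [-4, 2, 4, -14]].
An LDLᵀ factorisation of H has diagonal entries 4, -4, -3, 3.
That gives 2 positive, 2 negative pivots.
H is indefinite, so the origin is a saddle point.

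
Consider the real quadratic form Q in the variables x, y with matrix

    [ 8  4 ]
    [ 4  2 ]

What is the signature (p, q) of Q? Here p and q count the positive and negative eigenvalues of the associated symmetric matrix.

Congruent diagonalization of A (simultaneous row and column reduction) yields pivots 8, 0.
That gives 1 positive, 1 zero pivots.

(1, 0)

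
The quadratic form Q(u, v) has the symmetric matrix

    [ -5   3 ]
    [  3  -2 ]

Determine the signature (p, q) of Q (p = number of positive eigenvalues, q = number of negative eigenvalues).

(0, 2)

Applying the same elementary operations to the rows and columns of A produces a congruent diagonal matrix with entries -5, -1/5.
That gives 2 negative pivots.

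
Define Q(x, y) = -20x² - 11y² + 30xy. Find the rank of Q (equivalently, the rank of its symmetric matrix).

2

Write A = [[-20, 15], [15, -11]].
Congruent diagonalization of A (simultaneous row and column reduction) yields pivots -20, 1/4.
So there are 1 positive, 1 negative pivots.
The rank is the number of nonzero pivots: 2.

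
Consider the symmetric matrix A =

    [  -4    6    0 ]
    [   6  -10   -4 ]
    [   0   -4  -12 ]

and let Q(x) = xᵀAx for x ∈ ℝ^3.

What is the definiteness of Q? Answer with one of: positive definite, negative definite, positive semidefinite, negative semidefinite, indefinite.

An LDLᵀ factorisation of A has diagonal entries -4, -1, 4.
That gives 1 positive, 2 negative pivots.
Hence Q is indefinite.

indefinite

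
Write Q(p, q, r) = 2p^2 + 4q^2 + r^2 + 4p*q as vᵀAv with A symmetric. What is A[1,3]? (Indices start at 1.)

The coefficient of p·r in Q is 0. For a symmetric A this equals A[1,3] + A[3,1] = 2·A[1,3].
So A[1,3] = 0/2 = 0.

0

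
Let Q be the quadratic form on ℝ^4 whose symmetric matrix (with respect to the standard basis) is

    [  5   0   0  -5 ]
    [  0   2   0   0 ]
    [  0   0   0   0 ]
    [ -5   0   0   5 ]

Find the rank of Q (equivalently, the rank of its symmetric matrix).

2

Row-reducing A symmetrically gives the diagonal entries 5, 2, 0, 0.
Counting signs: 2 positive, 2 zero.
The rank is the number of nonzero pivots: 2.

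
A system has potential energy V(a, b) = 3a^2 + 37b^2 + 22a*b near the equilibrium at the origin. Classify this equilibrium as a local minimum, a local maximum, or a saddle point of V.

The Hessian at the origin is H = [[6, 22], [22, 74]].
det H = 6·74 − (22)² = -40 < 0, so H is indefinite.
Therefore the origin is a saddle point.

saddle point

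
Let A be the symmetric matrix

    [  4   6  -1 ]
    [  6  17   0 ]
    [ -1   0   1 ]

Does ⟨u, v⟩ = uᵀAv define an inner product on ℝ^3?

Leading principal minors: Δ_1 = 4, Δ_2 = 32, Δ_3 = 15.
All leading principal minors are positive, so by Sylvester's criterion Q is positive definite.
⟨·,·⟩ is an inner product exactly when A is positive definite.

yes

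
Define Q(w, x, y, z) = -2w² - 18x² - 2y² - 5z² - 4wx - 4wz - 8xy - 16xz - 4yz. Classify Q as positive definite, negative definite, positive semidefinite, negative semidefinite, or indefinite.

negative definite

The symmetric matrix of Q is A = [[-2, -2, 0, -2], [-2, -18, -4, -8], [0, -4, -2, -2], [-2, -8, -2, -5]].
Leading principal minors: Δ_1 = -2, Δ_2 = 32, Δ_3 = -32, Δ_4 = 16.
The signs alternate starting with Δ_1 < 0, so by Sylvester's criterion Q is negative definite.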